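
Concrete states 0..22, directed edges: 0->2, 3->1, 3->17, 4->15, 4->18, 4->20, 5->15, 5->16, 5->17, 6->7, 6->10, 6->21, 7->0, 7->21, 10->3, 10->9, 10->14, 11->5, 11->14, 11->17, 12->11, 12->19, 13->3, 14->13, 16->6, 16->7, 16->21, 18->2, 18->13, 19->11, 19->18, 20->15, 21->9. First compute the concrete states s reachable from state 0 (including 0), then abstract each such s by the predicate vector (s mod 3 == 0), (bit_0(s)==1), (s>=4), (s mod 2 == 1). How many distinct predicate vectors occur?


BFS from 0:
Concrete reachable: {0, 2}
Abstract via predicates (s mod 3 == 0), (bit_0(s)==1), (s>=4), (s mod 2 == 1):
  (0,0,0,0) <- {2}
  (1,0,0,0) <- {0}
Distinct abstract states = 2

2


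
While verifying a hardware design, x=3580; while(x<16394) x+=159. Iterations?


Step 1: x goes from 3580 toward 16394 by 159; the body runs while x<16394, so iterations = ceil((bound-start)/step)
Step 2: Distance=12814
Step 3: ceil(12814/159)=81

81


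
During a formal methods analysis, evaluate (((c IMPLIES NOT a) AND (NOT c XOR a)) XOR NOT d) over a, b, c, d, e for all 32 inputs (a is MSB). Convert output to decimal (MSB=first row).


Formula: (((c IMPLIES NOT a) AND (NOT c XOR a)) XOR NOT d) over a, b, c, d, e (32 rows)
Evaluate each row (bits = a,b,c,d,e, MSB first):
  row 0 [00000]: (((0 IMPLIES NOT 0) AND (NOT 0 XOR 0)) XOR NOT 0) -> 0
  row 1 [00001]: (((0 IMPLIES NOT 0) AND (NOT 0 XOR 0)) XOR NOT 0) -> 0
  row 2 [00010]: (((0 IMPLIES NOT 0) AND (NOT 0 XOR 0)) XOR NOT 1) -> 1
  row 3 [00011]: (((0 IMPLIES NOT 0) AND (NOT 0 XOR 0)) XOR NOT 1) -> 1
  row 4 [00100]: (((1 IMPLIES NOT 0) AND (NOT 1 XOR 0)) XOR NOT 0) -> 1
  row 5 [00101]: (((1 IMPLIES NOT 0) AND (NOT 1 XOR 0)) XOR NOT 0) -> 1
  row 6 [00110]: (((1 IMPLIES NOT 0) AND (NOT 1 XOR 0)) XOR NOT 1) -> 0
  row 7 [00111]: (((1 IMPLIES NOT 0) AND (NOT 1 XOR 0)) XOR NOT 1) -> 0
  row 8 [01000]: (((0 IMPLIES NOT 0) AND (NOT 0 XOR 0)) XOR NOT 0) -> 0
  row 9 [01001]: (((0 IMPLIES NOT 0) AND (NOT 0 XOR 0)) XOR NOT 0) -> 0
  row 10 [01010]: (((0 IMPLIES NOT 0) AND (NOT 0 XOR 0)) XOR NOT 1) -> 1
  row 11 [01011]: (((0 IMPLIES NOT 0) AND (NOT 0 XOR 0)) XOR NOT 1) -> 1
  row 12 [01100]: (((1 IMPLIES NOT 0) AND (NOT 1 XOR 0)) XOR NOT 0) -> 1
  row 13 [01101]: (((1 IMPLIES NOT 0) AND (NOT 1 XOR 0)) XOR NOT 0) -> 1
  row 14 [01110]: (((1 IMPLIES NOT 0) AND (NOT 1 XOR 0)) XOR NOT 1) -> 0
  row 15 [01111]: (((1 IMPLIES NOT 0) AND (NOT 1 XOR 0)) XOR NOT 1) -> 0
  row 16 [10000]: (((0 IMPLIES NOT 1) AND (NOT 0 XOR 1)) XOR NOT 0) -> 1
  row 17 [10001]: (((0 IMPLIES NOT 1) AND (NOT 0 XOR 1)) XOR NOT 0) -> 1
  row 18 [10010]: (((0 IMPLIES NOT 1) AND (NOT 0 XOR 1)) XOR NOT 1) -> 0
  row 19 [10011]: (((0 IMPLIES NOT 1) AND (NOT 0 XOR 1)) XOR NOT 1) -> 0
  row 20 [10100]: (((1 IMPLIES NOT 1) AND (NOT 1 XOR 1)) XOR NOT 0) -> 1
  row 21 [10101]: (((1 IMPLIES NOT 1) AND (NOT 1 XOR 1)) XOR NOT 0) -> 1
  row 22 [10110]: (((1 IMPLIES NOT 1) AND (NOT 1 XOR 1)) XOR NOT 1) -> 0
  row 23 [10111]: (((1 IMPLIES NOT 1) AND (NOT 1 XOR 1)) XOR NOT 1) -> 0
  row 24 [11000]: (((0 IMPLIES NOT 1) AND (NOT 0 XOR 1)) XOR NOT 0) -> 1
  row 25 [11001]: (((0 IMPLIES NOT 1) AND (NOT 0 XOR 1)) XOR NOT 0) -> 1
  row 26 [11010]: (((0 IMPLIES NOT 1) AND (NOT 0 XOR 1)) XOR NOT 1) -> 0
  row 27 [11011]: (((0 IMPLIES NOT 1) AND (NOT 0 XOR 1)) XOR NOT 1) -> 0
  row 28 [11100]: (((1 IMPLIES NOT 1) AND (NOT 1 XOR 1)) XOR NOT 0) -> 1
  row 29 [11101]: (((1 IMPLIES NOT 1) AND (NOT 1 XOR 1)) XOR NOT 0) -> 1
  row 30 [11110]: (((1 IMPLIES NOT 1) AND (NOT 1 XOR 1)) XOR NOT 1) -> 0
  row 31 [11111]: (((1 IMPLIES NOT 1) AND (NOT 1 XOR 1)) XOR NOT 1) -> 0
Full result column, 4 rows per line (a,b,c fixed per line; d,e runs 00..11 left to right):
  rows 0-3 [a,b,c=000]: 0011  = hex 3
  rows 4-7 [a,b,c=001]: 1100  = hex C
  rows 8-11 [a,b,c=010]: 0011  = hex 3
  rows 12-15 [a,b,c=011]: 1100  = hex C
  rows 16-19 [a,b,c=100]: 1100  = hex C
  rows 20-23 [a,b,c=101]: 1100  = hex C
  rows 24-27 [a,b,c=110]: 1100  = hex C
  rows 28-31 [a,b,c=111]: 1100  = hex C
Output column (row 0 .. row 31) = 00111100001111001100110011001100
Output column grouped in 4s = 0011 1100 0011 1100 1100 1100 1100 1100 = 0x3C3CCCCC
Convert to decimal digit by digit (value = value*16 + digit):
  3 -> 3
  3*16 + 12 (C) = 60
  60*16 + 3 = 963
  963*16 + 12 (C) = 15420
  15420*16 + 12 (C) = 246732
  246732*16 + 12 (C) = 3947724
  3947724*16 + 12 (C) = 63163596
  63163596*16 + 12 (C) = 1010617548
Decimal = 1010617548

1010617548


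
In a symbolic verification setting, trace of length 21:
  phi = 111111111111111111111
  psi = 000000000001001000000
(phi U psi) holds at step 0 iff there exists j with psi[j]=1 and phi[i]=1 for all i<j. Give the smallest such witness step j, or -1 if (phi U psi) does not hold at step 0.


(phi U psi) at 0: need smallest j with psi[j]=1 and phi[i]=1 for all i in [0,j).
Scan from step 0:
  step 0: phi=1, psi=0 -> continue
  step 1: phi=1, psi=0 -> continue
  step 2: phi=1, psi=0 -> continue
  step 3: phi=1, psi=0 -> continue
  step 11: psi=1 and phi held for [0,11) -> witness found
Witness step = 11

11


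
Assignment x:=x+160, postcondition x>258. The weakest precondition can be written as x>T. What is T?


Formula: wp(x:=E, P) = P[E/x] (substitute E for x in postcondition)
Step 1: Postcondition: x>258
Step 2: Substitute x+160 for x: x+160>258
Step 3: Solve for x: x > 258-160 = 98

98


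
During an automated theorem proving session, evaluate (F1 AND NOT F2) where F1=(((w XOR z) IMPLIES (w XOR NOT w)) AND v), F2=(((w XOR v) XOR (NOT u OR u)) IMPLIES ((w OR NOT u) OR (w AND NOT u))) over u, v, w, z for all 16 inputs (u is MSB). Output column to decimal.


F1 = (((w XOR z) IMPLIES (w XOR NOT w)) AND v)
F2 = (((w XOR v) XOR (NOT u OR u)) IMPLIES ((w OR NOT u) OR (w AND NOT u)))
Counterexample to F1=>F2 is where F1=1 and F2=0.
Evaluate each row (bits = u,v,w,z, MSB first):
  row 0 [0000]: F1=0 F2=1 -> F1&~F2 -> 0
  row 1 [0001]: F1=0 F2=1 -> F1&~F2 -> 0
  row 2 [0010]: F1=0 F2=1 -> F1&~F2 -> 0
  row 3 [0011]: F1=0 F2=1 -> F1&~F2 -> 0
  row 4 [0100]: F1=1 F2=1 -> F1&~F2 -> 0
  row 5 [0101]: F1=1 F2=1 -> F1&~F2 -> 0
  row 6 [0110]: F1=1 F2=1 -> F1&~F2 -> 0
  row 7 [0111]: F1=1 F2=1 -> F1&~F2 -> 0
  row 8 [1000]: F1=0 F2=0 -> F1&~F2 -> 0
  row 9 [1001]: F1=0 F2=0 -> F1&~F2 -> 0
  row 10 [1010]: F1=0 F2=1 -> F1&~F2 -> 0
  row 11 [1011]: F1=0 F2=1 -> F1&~F2 -> 0
  row 12 [1100]: F1=1 F2=1 -> F1&~F2 -> 0
  row 13 [1101]: F1=1 F2=1 -> F1&~F2 -> 0
  row 14 [1110]: F1=1 F2=1 -> F1&~F2 -> 0
  row 15 [1111]: F1=1 F2=1 -> F1&~F2 -> 0
Full result column, 4 rows per line (u,v fixed per line; w,z runs 00..11 left to right):
  rows 0-3 [u,v=00]: 0000  = hex 0
  rows 4-7 [u,v=01]: 0000  = hex 0
  rows 8-11 [u,v=10]: 0000  = hex 0
  rows 12-15 [u,v=11]: 0000  = hex 0
Counterexample vector (row 0 .. row 15) = 0000000000000000
Output column grouped in 4s = 0000 0000 0000 0000 = 0x0000
Convert to decimal digit by digit (value = value*16 + digit):
  0 -> 0
  0*16 + 0 = 0
  0*16 + 0 = 0
  0*16 + 0 = 0
Decimal = 0

0


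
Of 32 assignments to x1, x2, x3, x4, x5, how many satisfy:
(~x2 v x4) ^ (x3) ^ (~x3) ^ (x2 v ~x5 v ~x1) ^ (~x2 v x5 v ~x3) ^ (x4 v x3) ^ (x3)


CNF with 7 clauses over 5 vars (32 assignments).
An assignment satisfies CNF iff every clause has >=1 true literal.
Check each row (bits = x1,x2,x3,x4,x5; clause T/F shown):
  row 0 [00000]: clauses=TFTTTFF -> 0
  row 1 [00001]: clauses=TFTTTFF -> 0
  row 2 [00010]: clauses=TFTTTTF -> 0
  row 3 [00011]: clauses=TFTTTTF -> 0
  row 4 [00100]: clauses=TTFTTTT -> 0
  row 5 [00101]: clauses=TTFTTTT -> 0
  row 6 [00110]: clauses=TTFTTTT -> 0
  row 7 [00111]: clauses=TTFTTTT -> 0
  row 8 [01000]: clauses=FFTTTFF -> 0
  row 9 [01001]: clauses=FFTTTFF -> 0
  row 10 [01010]: clauses=TFTTTTF -> 0
  row 11 [01011]: clauses=TFTTTTF -> 0
  row 12 [01100]: clauses=FTFTFTT -> 0
  row 13 [01101]: clauses=FTFTTTT -> 0
  row 14 [01110]: clauses=TTFTFTT -> 0
  row 15 [01111]: clauses=TTFTTTT -> 0
  row 16 [10000]: clauses=TFTTTFF -> 0
  row 17 [10001]: clauses=TFTFTFF -> 0
  row 18 [10010]: clauses=TFTTTTF -> 0
  row 19 [10011]: clauses=TFTFTTF -> 0
  row 20 [10100]: clauses=TTFTTTT -> 0
  row 21 [10101]: clauses=TTFFTTT -> 0
  row 22 [10110]: clauses=TTFTTTT -> 0
  row 23 [10111]: clauses=TTFFTTT -> 0
  row 24 [11000]: clauses=FFTTTFF -> 0
  row 25 [11001]: clauses=FFTTTFF -> 0
  row 26 [11010]: clauses=TFTTTTF -> 0
  row 27 [11011]: clauses=TFTTTTF -> 0
  row 28 [11100]: clauses=FTFTFTT -> 0
  row 29 [11101]: clauses=FTFTTTT -> 0
  row 30 [11110]: clauses=TTFTFTT -> 0
  row 31 [11111]: clauses=TTFTTTT -> 0
Full result column, 8 rows per line (x1,x2 fixed per line; x3,x4,x5 runs 000..111 left to right):
  rows 0-7 [x1,x2=00]: 00000000  (ones: 0)
  rows 8-15 [x1,x2=01]: 00000000  (ones: 0)
  rows 16-23 [x1,x2=10]: 00000000  (ones: 0)
  rows 24-31 [x1,x2=11]: 00000000  (ones: 0)
Satisfying assignments = 0+0+0+0 = 0

0


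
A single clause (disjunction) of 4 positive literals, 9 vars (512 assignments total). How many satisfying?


Step 1: Total=2^9=512
Step 2: Unsat when all 4 false: 2^5=32
Step 3: Sat=512-32=480

480


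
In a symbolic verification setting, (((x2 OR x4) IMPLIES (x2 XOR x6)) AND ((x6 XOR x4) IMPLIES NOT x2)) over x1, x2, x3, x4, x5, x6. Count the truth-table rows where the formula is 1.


Formula: (((x2 OR x4) IMPLIES (x2 XOR x6)) AND ((x6 XOR x4) IMPLIES NOT x2)) over 6 vars (64 rows)
Evaluate each row (x1, x2, x3, x4, x5, x6 as bits, MSB first):
  row 0 [000000]: (((0 OR 0) IMPLIES (0 XOR 0)) AND ((0 XOR 0) IMPLIES NOT 0)) -> 1
  row 1 [000001]: (((0 OR 0) IMPLIES (0 XOR 1)) AND ((1 XOR 0) IMPLIES NOT 0)) -> 1
  row 2 [000010]: (((0 OR 0) IMPLIES (0 XOR 0)) AND ((0 XOR 0) IMPLIES NOT 0)) -> 1
  row 3 [000011]: (((0 OR 0) IMPLIES (0 XOR 1)) AND ((1 XOR 0) IMPLIES NOT 0)) -> 1
  row 4 [000100]: (((0 OR 1) IMPLIES (0 XOR 0)) AND ((0 XOR 1) IMPLIES NOT 0)) -> 0
  (every remaining row is evaluated the same way; all 64 results are listed next)
Full result column, 8 rows per line (x1,x2,x3 fixed per line; x4,x5,x6 runs 000..111 left to right):
  rows 0-7 [x1,x2,x3=000]: 11110101  (ones: 6)
  rows 8-15 [x1,x2,x3=001]: 11110101  (ones: 6)
  rows 16-23 [x1,x2,x3=010]: 10100000  (ones: 2)
  rows 24-31 [x1,x2,x3=011]: 10100000  (ones: 2)
  rows 32-39 [x1,x2,x3=100]: 11110101  (ones: 6)
  rows 40-47 [x1,x2,x3=101]: 11110101  (ones: 6)
  rows 48-55 [x1,x2,x3=110]: 10100000  (ones: 2)
  rows 56-63 [x1,x2,x3=111]: 10100000  (ones: 2)
Count of 1-rows = 6+6+2+2+6+6+2+2 = 32

32


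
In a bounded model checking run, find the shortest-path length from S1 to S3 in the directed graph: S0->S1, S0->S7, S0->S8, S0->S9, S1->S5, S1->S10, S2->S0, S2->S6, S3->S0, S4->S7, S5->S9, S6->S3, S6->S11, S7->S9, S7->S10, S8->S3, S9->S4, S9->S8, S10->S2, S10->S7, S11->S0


BFS layer-by-layer from S1:
  dist 0: {S1}
  dist 1: {S5, S10}
  dist 2: {S2, S7, S9}
  dist 3: {S0, S4, S6, S8}
  dist 4: {S3, S11}
  -> S3 reached at distance 4
Shortest path length = 4

4


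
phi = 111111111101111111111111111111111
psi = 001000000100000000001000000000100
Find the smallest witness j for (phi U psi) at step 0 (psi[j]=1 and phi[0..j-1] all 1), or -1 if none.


(phi U psi) at 0: need smallest j with psi[j]=1 and phi[i]=1 for all i in [0,j).
Scan from step 0:
  step 0: phi=1, psi=0 -> continue
  step 1: phi=1, psi=0 -> continue
  step 2: psi=1 and phi held for [0,2) -> witness found
Witness step = 2

2


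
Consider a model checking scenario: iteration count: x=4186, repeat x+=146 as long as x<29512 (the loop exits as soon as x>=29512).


Step 1: x goes from 4186 toward 29512 by 146; the body runs while x<29512, so iterations = ceil((bound-start)/step)
Step 2: Distance=25326
Step 3: ceil(25326/146)=174

174


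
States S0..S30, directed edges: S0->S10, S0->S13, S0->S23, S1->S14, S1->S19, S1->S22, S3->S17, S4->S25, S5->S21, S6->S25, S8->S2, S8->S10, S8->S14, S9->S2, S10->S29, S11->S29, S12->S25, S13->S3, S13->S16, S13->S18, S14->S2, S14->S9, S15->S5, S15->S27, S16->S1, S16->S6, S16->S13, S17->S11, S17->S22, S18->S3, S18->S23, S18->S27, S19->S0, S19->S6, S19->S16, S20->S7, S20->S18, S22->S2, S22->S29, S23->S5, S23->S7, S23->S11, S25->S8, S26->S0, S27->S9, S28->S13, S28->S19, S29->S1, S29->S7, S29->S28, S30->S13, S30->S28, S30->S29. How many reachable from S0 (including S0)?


BFS from S0:
  layer 0: {S0}
  layer 1: {S10, S13, S23}
  layer 2: {S3, S5, S7, S11, S16, S18, S29}
  layer 3: {S1, S6, S17, S21, S27, S28}
  layer 4: {S9, S14, S19, S22, S25}
  layer 5: {S2, S8}
Reachable set: {S0, S1, S2, S3, S5, S6, S7, S8, S9, S10, S11, S13, S14, S16, S17, S18, S19, S21, S22, S23, S25, S27, S28, S29}
Count = 24

24


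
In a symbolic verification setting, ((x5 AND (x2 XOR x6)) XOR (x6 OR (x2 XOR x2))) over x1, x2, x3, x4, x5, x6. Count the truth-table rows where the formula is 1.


Formula: ((x5 AND (x2 XOR x6)) XOR (x6 OR (x2 XOR x2))) over 6 vars (64 rows)
Evaluate each row (x1, x2, x3, x4, x5, x6 as bits, MSB first):
  row 0 [000000]: ((0 AND (0 XOR 0)) XOR (0 OR (0 XOR 0))) -> 0
  row 1 [000001]: ((0 AND (0 XOR 1)) XOR (1 OR (0 XOR 0))) -> 1
  row 2 [000010]: ((1 AND (0 XOR 0)) XOR (0 OR (0 XOR 0))) -> 0
  row 3 [000011]: ((1 AND (0 XOR 1)) XOR (1 OR (0 XOR 0))) -> 0
  row 4 [000100]: ((0 AND (0 XOR 0)) XOR (0 OR (0 XOR 0))) -> 0
  (every remaining row is evaluated the same way; all 64 results are listed next)
Full result column, 8 rows per line (x1,x2,x3 fixed per line; x4,x5,x6 runs 000..111 left to right):
  rows 0-7 [x1,x2,x3=000]: 01000100  (ones: 2)
  rows 8-15 [x1,x2,x3=001]: 01000100  (ones: 2)
  rows 16-23 [x1,x2,x3=010]: 01110111  (ones: 6)
  rows 24-31 [x1,x2,x3=011]: 01110111  (ones: 6)
  rows 32-39 [x1,x2,x3=100]: 01000100  (ones: 2)
  rows 40-47 [x1,x2,x3=101]: 01000100  (ones: 2)
  rows 48-55 [x1,x2,x3=110]: 01110111  (ones: 6)
  rows 56-63 [x1,x2,x3=111]: 01110111  (ones: 6)
Count of 1-rows = 2+2+6+6+2+2+6+6 = 32

32


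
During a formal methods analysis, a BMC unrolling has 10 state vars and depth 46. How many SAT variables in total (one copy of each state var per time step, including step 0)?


BMC unrolls to depth k, creating one copy of each state var for steps 0..k.
Step count = 46 + 1 = 47 (steps 0 through 46)
Vars per step = 10
Total = 10 * 47 = 470

470


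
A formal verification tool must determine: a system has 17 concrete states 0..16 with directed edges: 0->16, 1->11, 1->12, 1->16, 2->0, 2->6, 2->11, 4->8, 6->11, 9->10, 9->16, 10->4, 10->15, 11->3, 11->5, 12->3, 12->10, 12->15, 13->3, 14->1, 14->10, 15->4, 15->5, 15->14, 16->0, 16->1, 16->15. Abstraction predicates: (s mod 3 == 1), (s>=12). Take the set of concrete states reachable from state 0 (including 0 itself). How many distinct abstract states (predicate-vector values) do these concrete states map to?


BFS from 0:
Concrete reachable: {0, 1, 3, 4, 5, 8, 10, 11, 12, 14, 15, 16}
Abstract via predicates (s mod 3 == 1), (s>=12):
  (0,0) <- {0, 3, 5, 8, 11}
  (0,1) <- {12, 14, 15}
  (1,0) <- {1, 4, 10}
  (1,1) <- {16}
Distinct abstract states = 4

4


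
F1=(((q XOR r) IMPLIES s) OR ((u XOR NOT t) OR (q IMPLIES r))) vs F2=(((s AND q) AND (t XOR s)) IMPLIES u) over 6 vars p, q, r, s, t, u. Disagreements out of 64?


F1 = (((q XOR r) IMPLIES s) OR ((u XOR NOT t) OR (q IMPLIES r)))
F2 = (((s AND q) AND (t XOR s)) IMPLIES u)
Evaluate both on each of 64 rows (bits = p,q,r,s,t,u):
  row 0 [000000]: F1=1 F2=1 -> 0
  row 1 [000001]: F1=1 F2=1 -> 0
  row 2 [000010]: F1=1 F2=1 -> 0
  row 3 [000011]: F1=1 F2=1 -> 0
  row 4 [000100]: F1=1 F2=1 -> 0
  (every remaining row is evaluated the same way; all 64 results are listed next)
Full result column, 8 rows per line (p,q,r fixed per line; s,t,u runs 000..111 left to right):
  rows 0-7 [p,q,r=000]: 00000000  (ones: 0)
  rows 8-15 [p,q,r=001]: 00000000  (ones: 0)
  rows 16-23 [p,q,r=010]: 01101000  (ones: 3)
  rows 24-31 [p,q,r=011]: 00001000  (ones: 1)
  rows 32-39 [p,q,r=100]: 00000000  (ones: 0)
  rows 40-47 [p,q,r=101]: 00000000  (ones: 0)
  rows 48-55 [p,q,r=110]: 01101000  (ones: 3)
  rows 56-63 [p,q,r=111]: 00001000  (ones: 1)
Disagreements = 0+0+3+1+0+0+3+1 = 8

8


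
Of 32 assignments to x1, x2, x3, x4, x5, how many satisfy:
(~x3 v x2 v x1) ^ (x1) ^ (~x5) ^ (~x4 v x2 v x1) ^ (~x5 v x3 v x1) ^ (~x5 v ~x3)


CNF with 6 clauses over 5 vars (32 assignments).
An assignment satisfies CNF iff every clause has >=1 true literal.
Check each row (bits = x1,x2,x3,x4,x5; clause T/F shown):
  row 0 [00000]: clauses=TFTTTT -> 0
  row 1 [00001]: clauses=TFFTFT -> 0
  row 2 [00010]: clauses=TFTFTT -> 0
  row 3 [00011]: clauses=TFFFFT -> 0
  row 4 [00100]: clauses=FFTTTT -> 0
  row 5 [00101]: clauses=FFFTTF -> 0
  row 6 [00110]: clauses=FFTFTT -> 0
  row 7 [00111]: clauses=FFFFTF -> 0
  row 8 [01000]: clauses=TFTTTT -> 0
  row 9 [01001]: clauses=TFFTFT -> 0
  row 10 [01010]: clauses=TFTTTT -> 0
  row 11 [01011]: clauses=TFFTFT -> 0
  row 12 [01100]: clauses=TFTTTT -> 0
  row 13 [01101]: clauses=TFFTTF -> 0
  row 14 [01110]: clauses=TFTTTT -> 0
  row 15 [01111]: clauses=TFFTTF -> 0
  row 16 [10000]: clauses=TTTTTT -> 1
  row 17 [10001]: clauses=TTFTTT -> 0
  row 18 [10010]: clauses=TTTTTT -> 1
  row 19 [10011]: clauses=TTFTTT -> 0
  row 20 [10100]: clauses=TTTTTT -> 1
  row 21 [10101]: clauses=TTFTTF -> 0
  row 22 [10110]: clauses=TTTTTT -> 1
  row 23 [10111]: clauses=TTFTTF -> 0
  row 24 [11000]: clauses=TTTTTT -> 1
  row 25 [11001]: clauses=TTFTTT -> 0
  row 26 [11010]: clauses=TTTTTT -> 1
  row 27 [11011]: clauses=TTFTTT -> 0
  row 28 [11100]: clauses=TTTTTT -> 1
  row 29 [11101]: clauses=TTFTTF -> 0
  row 30 [11110]: clauses=TTTTTT -> 1
  row 31 [11111]: clauses=TTFTTF -> 0
Full result column, 8 rows per line (x1,x2 fixed per line; x3,x4,x5 runs 000..111 left to right):
  rows 0-7 [x1,x2=00]: 00000000  (ones: 0)
  rows 8-15 [x1,x2=01]: 00000000  (ones: 0)
  rows 16-23 [x1,x2=10]: 10101010  (ones: 4)
  rows 24-31 [x1,x2=11]: 10101010  (ones: 4)
Satisfying assignments = 0+0+4+4 = 8

8


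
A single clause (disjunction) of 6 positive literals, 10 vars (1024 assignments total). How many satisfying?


Step 1: Total=2^10=1024
Step 2: Unsat when all 6 false: 2^4=16
Step 3: Sat=1024-16=1008

1008


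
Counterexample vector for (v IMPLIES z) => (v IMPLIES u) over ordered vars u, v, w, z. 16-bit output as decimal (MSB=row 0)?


F1 = (v IMPLIES z)
F2 = (v IMPLIES u)
Counterexample to F1=>F2 is where F1=1 and F2=0.
Evaluate each row (bits = u,v,w,z, MSB first):
  row 0 [0000]: F1=1 F2=1 -> F1&~F2 -> 0
  row 1 [0001]: F1=1 F2=1 -> F1&~F2 -> 0
  row 2 [0010]: F1=1 F2=1 -> F1&~F2 -> 0
  row 3 [0011]: F1=1 F2=1 -> F1&~F2 -> 0
  row 4 [0100]: F1=0 F2=0 -> F1&~F2 -> 0
  row 5 [0101]: F1=1 F2=0 -> F1&~F2 -> 1
  row 6 [0110]: F1=0 F2=0 -> F1&~F2 -> 0
  row 7 [0111]: F1=1 F2=0 -> F1&~F2 -> 1
  row 8 [1000]: F1=1 F2=1 -> F1&~F2 -> 0
  row 9 [1001]: F1=1 F2=1 -> F1&~F2 -> 0
  row 10 [1010]: F1=1 F2=1 -> F1&~F2 -> 0
  row 11 [1011]: F1=1 F2=1 -> F1&~F2 -> 0
  row 12 [1100]: F1=0 F2=1 -> F1&~F2 -> 0
  row 13 [1101]: F1=1 F2=1 -> F1&~F2 -> 0
  row 14 [1110]: F1=0 F2=1 -> F1&~F2 -> 0
  row 15 [1111]: F1=1 F2=1 -> F1&~F2 -> 0
Full result column, 4 rows per line (u,v fixed per line; w,z runs 00..11 left to right):
  rows 0-3 [u,v=00]: 0000  = hex 0
  rows 4-7 [u,v=01]: 0101  = hex 5
  rows 8-11 [u,v=10]: 0000  = hex 0
  rows 12-15 [u,v=11]: 0000  = hex 0
Counterexample vector (row 0 .. row 15) = 0000010100000000
Output column grouped in 4s = 0000 0101 0000 0000 = 0x0500
Convert to decimal digit by digit (value = value*16 + digit):
  0 -> 0
  0*16 + 5 = 5
  5*16 + 0 = 80
  80*16 + 0 = 1280
Decimal = 1280

1280


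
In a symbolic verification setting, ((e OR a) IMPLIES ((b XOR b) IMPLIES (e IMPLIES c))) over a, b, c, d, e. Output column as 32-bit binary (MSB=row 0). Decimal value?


Formula: ((e OR a) IMPLIES ((b XOR b) IMPLIES (e IMPLIES c))) over a, b, c, d, e (32 rows)
Evaluate each row (bits = a,b,c,d,e, MSB first):
  row 0 [00000]: ((0 OR 0) IMPLIES ((0 XOR 0) IMPLIES (0 IMPLIES 0))) -> 1
  row 1 [00001]: ((1 OR 0) IMPLIES ((0 XOR 0) IMPLIES (1 IMPLIES 0))) -> 1
  row 2 [00010]: ((0 OR 0) IMPLIES ((0 XOR 0) IMPLIES (0 IMPLIES 0))) -> 1
  row 3 [00011]: ((1 OR 0) IMPLIES ((0 XOR 0) IMPLIES (1 IMPLIES 0))) -> 1
  row 4 [00100]: ((0 OR 0) IMPLIES ((0 XOR 0) IMPLIES (0 IMPLIES 1))) -> 1
  row 5 [00101]: ((1 OR 0) IMPLIES ((0 XOR 0) IMPLIES (1 IMPLIES 1))) -> 1
  row 6 [00110]: ((0 OR 0) IMPLIES ((0 XOR 0) IMPLIES (0 IMPLIES 1))) -> 1
  row 7 [00111]: ((1 OR 0) IMPLIES ((0 XOR 0) IMPLIES (1 IMPLIES 1))) -> 1
  row 8 [01000]: ((0 OR 0) IMPLIES ((1 XOR 1) IMPLIES (0 IMPLIES 0))) -> 1
  row 9 [01001]: ((1 OR 0) IMPLIES ((1 XOR 1) IMPLIES (1 IMPLIES 0))) -> 1
  row 10 [01010]: ((0 OR 0) IMPLIES ((1 XOR 1) IMPLIES (0 IMPLIES 0))) -> 1
  row 11 [01011]: ((1 OR 0) IMPLIES ((1 XOR 1) IMPLIES (1 IMPLIES 0))) -> 1
  row 12 [01100]: ((0 OR 0) IMPLIES ((1 XOR 1) IMPLIES (0 IMPLIES 1))) -> 1
  row 13 [01101]: ((1 OR 0) IMPLIES ((1 XOR 1) IMPLIES (1 IMPLIES 1))) -> 1
  row 14 [01110]: ((0 OR 0) IMPLIES ((1 XOR 1) IMPLIES (0 IMPLIES 1))) -> 1
  row 15 [01111]: ((1 OR 0) IMPLIES ((1 XOR 1) IMPLIES (1 IMPLIES 1))) -> 1
  row 16 [10000]: ((0 OR 1) IMPLIES ((0 XOR 0) IMPLIES (0 IMPLIES 0))) -> 1
  row 17 [10001]: ((1 OR 1) IMPLIES ((0 XOR 0) IMPLIES (1 IMPLIES 0))) -> 1
  row 18 [10010]: ((0 OR 1) IMPLIES ((0 XOR 0) IMPLIES (0 IMPLIES 0))) -> 1
  row 19 [10011]: ((1 OR 1) IMPLIES ((0 XOR 0) IMPLIES (1 IMPLIES 0))) -> 1
  row 20 [10100]: ((0 OR 1) IMPLIES ((0 XOR 0) IMPLIES (0 IMPLIES 1))) -> 1
  row 21 [10101]: ((1 OR 1) IMPLIES ((0 XOR 0) IMPLIES (1 IMPLIES 1))) -> 1
  row 22 [10110]: ((0 OR 1) IMPLIES ((0 XOR 0) IMPLIES (0 IMPLIES 1))) -> 1
  row 23 [10111]: ((1 OR 1) IMPLIES ((0 XOR 0) IMPLIES (1 IMPLIES 1))) -> 1
  row 24 [11000]: ((0 OR 1) IMPLIES ((1 XOR 1) IMPLIES (0 IMPLIES 0))) -> 1
  row 25 [11001]: ((1 OR 1) IMPLIES ((1 XOR 1) IMPLIES (1 IMPLIES 0))) -> 1
  row 26 [11010]: ((0 OR 1) IMPLIES ((1 XOR 1) IMPLIES (0 IMPLIES 0))) -> 1
  row 27 [11011]: ((1 OR 1) IMPLIES ((1 XOR 1) IMPLIES (1 IMPLIES 0))) -> 1
  row 28 [11100]: ((0 OR 1) IMPLIES ((1 XOR 1) IMPLIES (0 IMPLIES 1))) -> 1
  row 29 [11101]: ((1 OR 1) IMPLIES ((1 XOR 1) IMPLIES (1 IMPLIES 1))) -> 1
  row 30 [11110]: ((0 OR 1) IMPLIES ((1 XOR 1) IMPLIES (0 IMPLIES 1))) -> 1
  row 31 [11111]: ((1 OR 1) IMPLIES ((1 XOR 1) IMPLIES (1 IMPLIES 1))) -> 1
Full result column, 4 rows per line (a,b,c fixed per line; d,e runs 00..11 left to right):
  rows 0-3 [a,b,c=000]: 1111  = hex F
  rows 4-7 [a,b,c=001]: 1111  = hex F
  rows 8-11 [a,b,c=010]: 1111  = hex F
  rows 12-15 [a,b,c=011]: 1111  = hex F
  rows 16-19 [a,b,c=100]: 1111  = hex F
  rows 20-23 [a,b,c=101]: 1111  = hex F
  rows 24-27 [a,b,c=110]: 1111  = hex F
  rows 28-31 [a,b,c=111]: 1111  = hex F
Output column (row 0 .. row 31) = 11111111111111111111111111111111
Output column grouped in 4s = 1111 1111 1111 1111 1111 1111 1111 1111 = 0xFFFFFFFF
Convert to decimal digit by digit (value = value*16 + digit):
  F -> 15
  15*16 + 15 (F) = 255
  255*16 + 15 (F) = 4095
  4095*16 + 15 (F) = 65535
  65535*16 + 15 (F) = 1048575
  1048575*16 + 15 (F) = 16777215
  16777215*16 + 15 (F) = 268435455
  268435455*16 + 15 (F) = 4294967295
Decimal = 4294967295

4294967295


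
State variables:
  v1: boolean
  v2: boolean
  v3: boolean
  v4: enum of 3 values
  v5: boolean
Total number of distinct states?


State space = product of domain sizes of all variables.
Domain sizes:
  v1 (boolean): 2
  v2 (boolean): 2
  v3 (boolean): 2
  v4 (enum of 3 values): 3
  v5 (boolean): 2
Product = 2 * 2 * 2 * 3 * 2 = 48

48


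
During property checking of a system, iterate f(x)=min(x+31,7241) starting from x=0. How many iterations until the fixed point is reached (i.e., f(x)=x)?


Step 1: x=0, cap=7241, increment=31
Step 2: x grows by 31 each step until capped at 7241; fixed point is x=7241
Step 3: iterations = ceil(7241/31) = 234

234


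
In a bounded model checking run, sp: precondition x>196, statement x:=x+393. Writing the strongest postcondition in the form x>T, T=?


Formula: sp(P, x:=E) = exists old_x. (x = E[old_x/x]) AND P[old_x/x] (old_x is the value of x before the assignment; eliminate old_x by solving x = E[old_x/x] for old_x)
Step 1: Precondition P: x>196, i.e. old_x > 196
Step 2: Assignment gives x = old_x + 393, so old_x = x - 393
Step 3: Substitute into P: x - 393 > 196
Step 4: Simplify: x > 196+393 = 589

589


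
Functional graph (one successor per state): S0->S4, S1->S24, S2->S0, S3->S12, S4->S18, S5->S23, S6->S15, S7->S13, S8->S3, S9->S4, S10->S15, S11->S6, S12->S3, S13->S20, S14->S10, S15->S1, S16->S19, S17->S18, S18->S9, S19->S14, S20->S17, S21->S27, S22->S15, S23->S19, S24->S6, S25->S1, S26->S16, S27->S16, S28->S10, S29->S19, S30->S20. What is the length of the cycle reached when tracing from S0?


Trace from S0 until a state repeats:
  S0 -> S4 -> S18 -> S9 -> S4
S4 first seen at step 1, revisited at step 4.
Cycle length = 4 - 1 = 3

3


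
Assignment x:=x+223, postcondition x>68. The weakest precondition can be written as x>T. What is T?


Formula: wp(x:=E, P) = P[E/x] (substitute E for x in postcondition)
Step 1: Postcondition: x>68
Step 2: Substitute x+223 for x: x+223>68
Step 3: Solve for x: x > 68-223 = -155

-155


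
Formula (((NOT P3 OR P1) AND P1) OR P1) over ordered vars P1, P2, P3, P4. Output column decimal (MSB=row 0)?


Formula: (((NOT P3 OR P1) AND P1) OR P1) over P1, P2, P3, P4 (16 rows)
Evaluate each row (bits = P1,P2,P3,P4, MSB first):
  row 0 [0000]: (((NOT 0 OR 0) AND 0) OR 0) -> 0
  row 1 [0001]: (((NOT 0 OR 0) AND 0) OR 0) -> 0
  row 2 [0010]: (((NOT 1 OR 0) AND 0) OR 0) -> 0
  row 3 [0011]: (((NOT 1 OR 0) AND 0) OR 0) -> 0
  row 4 [0100]: (((NOT 0 OR 0) AND 0) OR 0) -> 0
  row 5 [0101]: (((NOT 0 OR 0) AND 0) OR 0) -> 0
  row 6 [0110]: (((NOT 1 OR 0) AND 0) OR 0) -> 0
  row 7 [0111]: (((NOT 1 OR 0) AND 0) OR 0) -> 0
  row 8 [1000]: (((NOT 0 OR 1) AND 1) OR 1) -> 1
  row 9 [1001]: (((NOT 0 OR 1) AND 1) OR 1) -> 1
  row 10 [1010]: (((NOT 1 OR 1) AND 1) OR 1) -> 1
  row 11 [1011]: (((NOT 1 OR 1) AND 1) OR 1) -> 1
  row 12 [1100]: (((NOT 0 OR 1) AND 1) OR 1) -> 1
  row 13 [1101]: (((NOT 0 OR 1) AND 1) OR 1) -> 1
  row 14 [1110]: (((NOT 1 OR 1) AND 1) OR 1) -> 1
  row 15 [1111]: (((NOT 1 OR 1) AND 1) OR 1) -> 1
Full result column, 4 rows per line (P1,P2 fixed per line; P3,P4 runs 00..11 left to right):
  rows 0-3 [P1,P2=00]: 0000  = hex 0
  rows 4-7 [P1,P2=01]: 0000  = hex 0
  rows 8-11 [P1,P2=10]: 1111  = hex F
  rows 12-15 [P1,P2=11]: 1111  = hex F
Output column (row 0 .. row 15) = 0000000011111111
Output column grouped in 4s = 0000 0000 1111 1111 = 0x00FF
Convert to decimal digit by digit (value = value*16 + digit):
  0 -> 0
  0*16 + 0 = 0
  0*16 + 15 (F) = 15
  15*16 + 15 (F) = 255
Decimal = 255

255


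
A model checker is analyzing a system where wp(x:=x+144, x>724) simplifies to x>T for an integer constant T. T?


Formula: wp(x:=E, P) = P[E/x] (substitute E for x in postcondition)
Step 1: Postcondition: x>724
Step 2: Substitute x+144 for x: x+144>724
Step 3: Solve for x: x > 724-144 = 580

580


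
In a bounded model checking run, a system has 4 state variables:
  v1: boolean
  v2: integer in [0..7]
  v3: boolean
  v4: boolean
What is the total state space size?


State space = product of domain sizes of all variables.
Domain sizes:
  v1 (boolean): 2
  v2 (integer in [0..7]): 8
  v3 (boolean): 2
  v4 (boolean): 2
Product = 2 * 8 * 2 * 2 = 64

64


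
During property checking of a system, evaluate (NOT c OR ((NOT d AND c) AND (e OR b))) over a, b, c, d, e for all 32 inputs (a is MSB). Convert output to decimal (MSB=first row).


Formula: (NOT c OR ((NOT d AND c) AND (e OR b))) over a, b, c, d, e (32 rows)
Evaluate each row (bits = a,b,c,d,e, MSB first):
  row 0 [00000]: (NOT 0 OR ((NOT 0 AND 0) AND (0 OR 0))) -> 1
  row 1 [00001]: (NOT 0 OR ((NOT 0 AND 0) AND (1 OR 0))) -> 1
  row 2 [00010]: (NOT 0 OR ((NOT 1 AND 0) AND (0 OR 0))) -> 1
  row 3 [00011]: (NOT 0 OR ((NOT 1 AND 0) AND (1 OR 0))) -> 1
  row 4 [00100]: (NOT 1 OR ((NOT 0 AND 1) AND (0 OR 0))) -> 0
  row 5 [00101]: (NOT 1 OR ((NOT 0 AND 1) AND (1 OR 0))) -> 1
  row 6 [00110]: (NOT 1 OR ((NOT 1 AND 1) AND (0 OR 0))) -> 0
  row 7 [00111]: (NOT 1 OR ((NOT 1 AND 1) AND (1 OR 0))) -> 0
  row 8 [01000]: (NOT 0 OR ((NOT 0 AND 0) AND (0 OR 1))) -> 1
  row 9 [01001]: (NOT 0 OR ((NOT 0 AND 0) AND (1 OR 1))) -> 1
  row 10 [01010]: (NOT 0 OR ((NOT 1 AND 0) AND (0 OR 1))) -> 1
  row 11 [01011]: (NOT 0 OR ((NOT 1 AND 0) AND (1 OR 1))) -> 1
  row 12 [01100]: (NOT 1 OR ((NOT 0 AND 1) AND (0 OR 1))) -> 1
  row 13 [01101]: (NOT 1 OR ((NOT 0 AND 1) AND (1 OR 1))) -> 1
  row 14 [01110]: (NOT 1 OR ((NOT 1 AND 1) AND (0 OR 1))) -> 0
  row 15 [01111]: (NOT 1 OR ((NOT 1 AND 1) AND (1 OR 1))) -> 0
  row 16 [10000]: (NOT 0 OR ((NOT 0 AND 0) AND (0 OR 0))) -> 1
  row 17 [10001]: (NOT 0 OR ((NOT 0 AND 0) AND (1 OR 0))) -> 1
  row 18 [10010]: (NOT 0 OR ((NOT 1 AND 0) AND (0 OR 0))) -> 1
  row 19 [10011]: (NOT 0 OR ((NOT 1 AND 0) AND (1 OR 0))) -> 1
  row 20 [10100]: (NOT 1 OR ((NOT 0 AND 1) AND (0 OR 0))) -> 0
  row 21 [10101]: (NOT 1 OR ((NOT 0 AND 1) AND (1 OR 0))) -> 1
  row 22 [10110]: (NOT 1 OR ((NOT 1 AND 1) AND (0 OR 0))) -> 0
  row 23 [10111]: (NOT 1 OR ((NOT 1 AND 1) AND (1 OR 0))) -> 0
  row 24 [11000]: (NOT 0 OR ((NOT 0 AND 0) AND (0 OR 1))) -> 1
  row 25 [11001]: (NOT 0 OR ((NOT 0 AND 0) AND (1 OR 1))) -> 1
  row 26 [11010]: (NOT 0 OR ((NOT 1 AND 0) AND (0 OR 1))) -> 1
  row 27 [11011]: (NOT 0 OR ((NOT 1 AND 0) AND (1 OR 1))) -> 1
  row 28 [11100]: (NOT 1 OR ((NOT 0 AND 1) AND (0 OR 1))) -> 1
  row 29 [11101]: (NOT 1 OR ((NOT 0 AND 1) AND (1 OR 1))) -> 1
  row 30 [11110]: (NOT 1 OR ((NOT 1 AND 1) AND (0 OR 1))) -> 0
  row 31 [11111]: (NOT 1 OR ((NOT 1 AND 1) AND (1 OR 1))) -> 0
Full result column, 4 rows per line (a,b,c fixed per line; d,e runs 00..11 left to right):
  rows 0-3 [a,b,c=000]: 1111  = hex F
  rows 4-7 [a,b,c=001]: 0100  = hex 4
  rows 8-11 [a,b,c=010]: 1111  = hex F
  rows 12-15 [a,b,c=011]: 1100  = hex C
  rows 16-19 [a,b,c=100]: 1111  = hex F
  rows 20-23 [a,b,c=101]: 0100  = hex 4
  rows 24-27 [a,b,c=110]: 1111  = hex F
  rows 28-31 [a,b,c=111]: 1100  = hex C
Output column (row 0 .. row 31) = 11110100111111001111010011111100
Output column grouped in 4s = 1111 0100 1111 1100 1111 0100 1111 1100 = 0xF4FCF4FC
Convert to decimal digit by digit (value = value*16 + digit):
  F -> 15
  15*16 + 4 = 244
  244*16 + 15 (F) = 3919
  3919*16 + 12 (C) = 62716
  62716*16 + 15 (F) = 1003471
  1003471*16 + 4 = 16055540
  16055540*16 + 15 (F) = 256888655
  256888655*16 + 12 (C) = 4110218492
Decimal = 4110218492

4110218492


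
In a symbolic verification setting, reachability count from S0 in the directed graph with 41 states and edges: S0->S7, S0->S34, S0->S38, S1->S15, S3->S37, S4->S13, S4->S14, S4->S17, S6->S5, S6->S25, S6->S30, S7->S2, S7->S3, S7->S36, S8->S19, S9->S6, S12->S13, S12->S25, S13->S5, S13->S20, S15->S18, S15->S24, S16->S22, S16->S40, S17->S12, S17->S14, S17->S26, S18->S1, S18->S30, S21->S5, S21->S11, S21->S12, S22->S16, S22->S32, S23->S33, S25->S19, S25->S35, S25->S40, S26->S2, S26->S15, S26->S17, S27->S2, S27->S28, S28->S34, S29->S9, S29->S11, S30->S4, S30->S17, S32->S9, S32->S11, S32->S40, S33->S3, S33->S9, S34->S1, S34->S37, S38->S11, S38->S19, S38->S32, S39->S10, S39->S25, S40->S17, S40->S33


BFS from S0:
  layer 0: {S0}
  layer 1: {S7, S34, S38}
  layer 2: {S1, S2, S3, S11, S19, S32, S36, S37}
  layer 3: {S9, S15, S40}
  layer 4: {S6, S17, S18, S24, S33}
  layer 5: {S5, S12, S14, S25, S26, S30}
  layer 6: {S4, S13, S35}
  layer 7: {S20}
Reachable set: {S0, S1, S2, S3, S4, S5, S6, S7, S9, S11, S12, S13, S14, S15, S17, S18, S19, S20, S24, S25, S26, S30, S32, S33, S34, S35, S36, S37, S38, S40}
Count = 30

30


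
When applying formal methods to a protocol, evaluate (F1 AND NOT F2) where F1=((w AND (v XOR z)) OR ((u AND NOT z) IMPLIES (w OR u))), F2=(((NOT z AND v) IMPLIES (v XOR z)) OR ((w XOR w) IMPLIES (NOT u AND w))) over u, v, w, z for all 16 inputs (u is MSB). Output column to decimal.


F1 = ((w AND (v XOR z)) OR ((u AND NOT z) IMPLIES (w OR u)))
F2 = (((NOT z AND v) IMPLIES (v XOR z)) OR ((w XOR w) IMPLIES (NOT u AND w)))
Counterexample to F1=>F2 is where F1=1 and F2=0.
Evaluate each row (bits = u,v,w,z, MSB first):
  row 0 [0000]: F1=1 F2=1 -> F1&~F2 -> 0
  row 1 [0001]: F1=1 F2=1 -> F1&~F2 -> 0
  row 2 [0010]: F1=1 F2=1 -> F1&~F2 -> 0
  row 3 [0011]: F1=1 F2=1 -> F1&~F2 -> 0
  row 4 [0100]: F1=1 F2=1 -> F1&~F2 -> 0
  row 5 [0101]: F1=1 F2=1 -> F1&~F2 -> 0
  row 6 [0110]: F1=1 F2=1 -> F1&~F2 -> 0
  row 7 [0111]: F1=1 F2=1 -> F1&~F2 -> 0
  row 8 [1000]: F1=1 F2=1 -> F1&~F2 -> 0
  row 9 [1001]: F1=1 F2=1 -> F1&~F2 -> 0
  row 10 [1010]: F1=1 F2=1 -> F1&~F2 -> 0
  row 11 [1011]: F1=1 F2=1 -> F1&~F2 -> 0
  row 12 [1100]: F1=1 F2=1 -> F1&~F2 -> 0
  row 13 [1101]: F1=1 F2=1 -> F1&~F2 -> 0
  row 14 [1110]: F1=1 F2=1 -> F1&~F2 -> 0
  row 15 [1111]: F1=1 F2=1 -> F1&~F2 -> 0
Full result column, 4 rows per line (u,v fixed per line; w,z runs 00..11 left to right):
  rows 0-3 [u,v=00]: 0000  = hex 0
  rows 4-7 [u,v=01]: 0000  = hex 0
  rows 8-11 [u,v=10]: 0000  = hex 0
  rows 12-15 [u,v=11]: 0000  = hex 0
Counterexample vector (row 0 .. row 15) = 0000000000000000
Output column grouped in 4s = 0000 0000 0000 0000 = 0x0000
Convert to decimal digit by digit (value = value*16 + digit):
  0 -> 0
  0*16 + 0 = 0
  0*16 + 0 = 0
  0*16 + 0 = 0
Decimal = 0

0


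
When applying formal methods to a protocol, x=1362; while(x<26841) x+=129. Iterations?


Step 1: x goes from 1362 toward 26841 by 129; the body runs while x<26841, so iterations = ceil((bound-start)/step)
Step 2: Distance=25479
Step 3: ceil(25479/129)=198

198


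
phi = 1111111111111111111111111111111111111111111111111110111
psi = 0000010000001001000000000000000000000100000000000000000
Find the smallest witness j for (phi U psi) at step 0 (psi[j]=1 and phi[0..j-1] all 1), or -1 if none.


(phi U psi) at 0: need smallest j with psi[j]=1 and phi[i]=1 for all i in [0,j).
Scan from step 0:
  step 0: phi=1, psi=0 -> continue
  step 1: phi=1, psi=0 -> continue
  step 2: phi=1, psi=0 -> continue
  step 3: phi=1, psi=0 -> continue
  step 5: psi=1 and phi held for [0,5) -> witness found
Witness step = 5

5


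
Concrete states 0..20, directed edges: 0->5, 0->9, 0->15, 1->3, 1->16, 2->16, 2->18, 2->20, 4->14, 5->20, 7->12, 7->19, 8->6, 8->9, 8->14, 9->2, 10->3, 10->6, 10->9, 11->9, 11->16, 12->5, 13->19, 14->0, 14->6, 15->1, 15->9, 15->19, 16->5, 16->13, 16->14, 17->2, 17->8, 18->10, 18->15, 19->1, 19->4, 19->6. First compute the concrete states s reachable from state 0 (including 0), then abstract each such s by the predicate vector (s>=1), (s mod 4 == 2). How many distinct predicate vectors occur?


BFS from 0:
Concrete reachable: {0, 1, 2, 3, 4, 5, 6, 9, 10, 13, 14, 15, 16, 18, 19, 20}
Abstract via predicates (s>=1), (s mod 4 == 2):
  (0,0) <- {0}
  (1,0) <- {1, 3, 4, 5, 9, 13, 15, 16, 19, 20}
  (1,1) <- {2, 6, 10, 14, 18}
Distinct abstract states = 3

3


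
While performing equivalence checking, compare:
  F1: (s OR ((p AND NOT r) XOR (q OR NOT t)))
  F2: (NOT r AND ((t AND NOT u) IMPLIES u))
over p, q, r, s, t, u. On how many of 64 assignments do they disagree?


F1 = (s OR ((p AND NOT r) XOR (q OR NOT t)))
F2 = (NOT r AND ((t AND NOT u) IMPLIES u))
Evaluate both on each of 64 rows (bits = p,q,r,s,t,u):
  row 0 [000000]: F1=1 F2=1 -> 0
  row 1 [000001]: F1=1 F2=1 -> 0
  row 2 [000010]: F1=0 F2=0 -> 0
  row 3 [000011]: F1=0 F2=1 (differ) -> 1
  row 4 [000100]: F1=1 F2=1 -> 0
  (every remaining row is evaluated the same way; all 64 results are listed next)
Full result column, 8 rows per line (p,q,r fixed per line; s,t,u runs 000..111 left to right):
  rows 0-7 [p,q,r=000]: 00010010  (ones: 2)
  rows 8-15 [p,q,r=001]: 11001111  (ones: 6)
  rows 16-23 [p,q,r=010]: 00100010  (ones: 2)
  rows 24-31 [p,q,r=011]: 11111111  (ones: 8)
  rows 32-39 [p,q,r=100]: 11100010  (ones: 4)
  rows 40-47 [p,q,r=101]: 11001111  (ones: 6)
  rows 48-55 [p,q,r=110]: 11010010  (ones: 4)
  rows 56-63 [p,q,r=111]: 11111111  (ones: 8)
Disagreements = 2+6+2+8+4+6+4+8 = 40

40


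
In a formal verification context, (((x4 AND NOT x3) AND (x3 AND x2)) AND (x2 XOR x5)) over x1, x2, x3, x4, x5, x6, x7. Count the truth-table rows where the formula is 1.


Formula: (((x4 AND NOT x3) AND (x3 AND x2)) AND (x2 XOR x5)) over 7 vars (128 rows)
Evaluate each row (x1, x2, x3, x4, x5, x6, x7 as bits, MSB first):
  row 0 [0000000]: (((0 AND NOT 0) AND (0 AND 0)) AND (0 XOR 0)) -> 0
  row 1 [0000001]: (((0 AND NOT 0) AND (0 AND 0)) AND (0 XOR 0)) -> 0
  row 2 [0000010]: (((0 AND NOT 0) AND (0 AND 0)) AND (0 XOR 0)) -> 0
  row 3 [0000011]: (((0 AND NOT 0) AND (0 AND 0)) AND (0 XOR 0)) -> 0
  row 4 [0000100]: (((0 AND NOT 0) AND (0 AND 0)) AND (0 XOR 1)) -> 0
  (every remaining row is evaluated the same way; all 128 results are listed next)
Full result column, 8 rows per line (x1,x2,x3,x4 fixed per line; x5,x6,x7 runs 000..111 left to right):
  rows 0-7 [x1,x2,x3,x4=0000]: 00000000  (ones: 0)
  rows 8-15 [x1,x2,x3,x4=0001]: 00000000  (ones: 0)
  rows 16-23 [x1,x2,x3,x4=0010]: 00000000  (ones: 0)
  rows 24-31 [x1,x2,x3,x4=0011]: 00000000  (ones: 0)
  rows 32-39 [x1,x2,x3,x4=0100]: 00000000  (ones: 0)
  rows 40-47 [x1,x2,x3,x4=0101]: 00000000  (ones: 0)
  rows 48-55 [x1,x2,x3,x4=0110]: 00000000  (ones: 0)
  rows 56-63 [x1,x2,x3,x4=0111]: 00000000  (ones: 0)
  rows 64-71 [x1,x2,x3,x4=1000]: 00000000  (ones: 0)
  rows 72-79 [x1,x2,x3,x4=1001]: 00000000  (ones: 0)
  rows 80-87 [x1,x2,x3,x4=1010]: 00000000  (ones: 0)
  rows 88-95 [x1,x2,x3,x4=1011]: 00000000  (ones: 0)
  rows 96-103 [x1,x2,x3,x4=1100]: 00000000  (ones: 0)
  rows 104-111 [x1,x2,x3,x4=1101]: 00000000  (ones: 0)
  rows 112-119 [x1,x2,x3,x4=1110]: 00000000  (ones: 0)
  rows 120-127 [x1,x2,x3,x4=1111]: 00000000  (ones: 0)
Count of 1-rows = 0+0+0+0+0+0+0+0+0+0+0+0+0+0+0+0 = 0

0


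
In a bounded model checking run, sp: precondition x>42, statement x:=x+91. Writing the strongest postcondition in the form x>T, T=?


Formula: sp(P, x:=E) = exists old_x. (x = E[old_x/x]) AND P[old_x/x] (old_x is the value of x before the assignment; eliminate old_x by solving x = E[old_x/x] for old_x)
Step 1: Precondition P: x>42, i.e. old_x > 42
Step 2: Assignment gives x = old_x + 91, so old_x = x - 91
Step 3: Substitute into P: x - 91 > 42
Step 4: Simplify: x > 42+91 = 133

133


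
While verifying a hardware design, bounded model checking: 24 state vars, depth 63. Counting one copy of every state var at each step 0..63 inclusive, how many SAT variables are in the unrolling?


BMC unrolls to depth k, creating one copy of each state var for steps 0..k.
Step count = 63 + 1 = 64 (steps 0 through 63)
Vars per step = 24
Total = 24 * 64 = 1536

1536


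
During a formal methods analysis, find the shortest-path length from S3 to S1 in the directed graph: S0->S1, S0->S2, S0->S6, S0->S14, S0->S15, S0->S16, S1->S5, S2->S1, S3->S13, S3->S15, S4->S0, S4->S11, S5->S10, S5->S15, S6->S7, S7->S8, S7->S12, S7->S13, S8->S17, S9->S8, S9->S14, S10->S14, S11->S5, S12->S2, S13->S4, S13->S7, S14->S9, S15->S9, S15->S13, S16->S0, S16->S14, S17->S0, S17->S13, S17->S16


BFS layer-by-layer from S3:
  dist 0: {S3}
  dist 1: {S13, S15}
  dist 2: {S4, S7, S9}
  dist 3: {S0, S8, S11, S12, S14}
  dist 4: {S1, S2, S5, S6, S16, S17}
  -> S1 reached at distance 4
Shortest path length = 4

4


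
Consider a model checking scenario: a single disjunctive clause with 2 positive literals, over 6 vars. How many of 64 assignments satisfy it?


Step 1: Total=2^6=64
Step 2: Unsat when all 2 false: 2^4=16
Step 3: Sat=64-16=48

48


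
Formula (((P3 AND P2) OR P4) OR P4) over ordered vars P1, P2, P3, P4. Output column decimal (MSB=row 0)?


Formula: (((P3 AND P2) OR P4) OR P4) over P1, P2, P3, P4 (16 rows)
Evaluate each row (bits = P1,P2,P3,P4, MSB first):
  row 0 [0000]: (((0 AND 0) OR 0) OR 0) -> 0
  row 1 [0001]: (((0 AND 0) OR 1) OR 1) -> 1
  row 2 [0010]: (((1 AND 0) OR 0) OR 0) -> 0
  row 3 [0011]: (((1 AND 0) OR 1) OR 1) -> 1
  row 4 [0100]: (((0 AND 1) OR 0) OR 0) -> 0
  row 5 [0101]: (((0 AND 1) OR 1) OR 1) -> 1
  row 6 [0110]: (((1 AND 1) OR 0) OR 0) -> 1
  row 7 [0111]: (((1 AND 1) OR 1) OR 1) -> 1
  row 8 [1000]: (((0 AND 0) OR 0) OR 0) -> 0
  row 9 [1001]: (((0 AND 0) OR 1) OR 1) -> 1
  row 10 [1010]: (((1 AND 0) OR 0) OR 0) -> 0
  row 11 [1011]: (((1 AND 0) OR 1) OR 1) -> 1
  row 12 [1100]: (((0 AND 1) OR 0) OR 0) -> 0
  row 13 [1101]: (((0 AND 1) OR 1) OR 1) -> 1
  row 14 [1110]: (((1 AND 1) OR 0) OR 0) -> 1
  row 15 [1111]: (((1 AND 1) OR 1) OR 1) -> 1
Full result column, 4 rows per line (P1,P2 fixed per line; P3,P4 runs 00..11 left to right):
  rows 0-3 [P1,P2=00]: 0101  = hex 5
  rows 4-7 [P1,P2=01]: 0111  = hex 7
  rows 8-11 [P1,P2=10]: 0101  = hex 5
  rows 12-15 [P1,P2=11]: 0111  = hex 7
Output column (row 0 .. row 15) = 0101011101010111
Output column grouped in 4s = 0101 0111 0101 0111 = 0x5757
Convert to decimal digit by digit (value = value*16 + digit):
  5 -> 5
  5*16 + 7 = 87
  87*16 + 5 = 1397
  1397*16 + 7 = 22359
Decimal = 22359

22359
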